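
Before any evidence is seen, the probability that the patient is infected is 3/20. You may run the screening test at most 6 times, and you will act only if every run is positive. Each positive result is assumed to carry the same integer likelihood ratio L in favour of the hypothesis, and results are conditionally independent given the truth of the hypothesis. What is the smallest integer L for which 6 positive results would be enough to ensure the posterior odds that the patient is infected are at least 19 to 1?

3

Prior odds = 0.15/0.85 = 3/17.
Target odds = 19.
Need L⁶ ≥ 19 ÷ (3/17) = 323/3.
2⁶ = 64 < 323/3 ≤ 729 = 3⁶, so L = 3.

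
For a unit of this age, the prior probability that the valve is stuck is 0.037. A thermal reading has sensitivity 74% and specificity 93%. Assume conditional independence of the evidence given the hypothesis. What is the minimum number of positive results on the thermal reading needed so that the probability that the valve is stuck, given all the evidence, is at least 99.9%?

5

Prior odds = 0.037/0.963 = 37/963.
False-positive rate = 1 − 0.93 = 0.07; likelihood ratio of a positive = 0.74/0.07 = 74/7.
Target odds: 0.999 ÷ 0.001 = 999.
Require (74/7)ⁿ ≥ 999 ÷ (37/963) = 26001.
(74/7)⁴ = 29986576/2401 falls short of 26001 but (74/7)⁵ ≈132029 reaches it, so n = 5.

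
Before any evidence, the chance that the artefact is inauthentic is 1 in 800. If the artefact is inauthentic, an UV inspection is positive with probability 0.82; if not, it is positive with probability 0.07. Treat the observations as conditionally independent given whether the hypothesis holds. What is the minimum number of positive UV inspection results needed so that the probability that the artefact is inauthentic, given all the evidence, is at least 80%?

Prior odds = 0.00125/0.99875 = 1/799.
Likelihood ratio of a positive = 0.82/0.07 = 82/7.
Target posterior odds = 0.8/0.2 = 4.
Require (82/7)ⁿ ≥ 4 ÷ (1/799) = 3196.
(82/7)³ = 551368/343 falls short of 3196 but (82/7)⁴ = 45212176/2401 reaches it, so n = 4.

4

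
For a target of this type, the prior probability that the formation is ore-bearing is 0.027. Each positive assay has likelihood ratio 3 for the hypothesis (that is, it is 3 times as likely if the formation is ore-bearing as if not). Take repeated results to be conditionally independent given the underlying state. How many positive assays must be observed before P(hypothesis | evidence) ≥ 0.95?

6

Prior odds: 0.027 ÷ 0.973 = 27/973.
Likelihood ratio per positive assay = 3.
Target posterior odds = 0.95/0.05 = 19.
Require 3ⁿ ≥ 19 ÷ (27/973) = 18487/27.
3⁵ = 243 falls short of 18487/27 but 3⁶ = 729 reaches it, so n = 6.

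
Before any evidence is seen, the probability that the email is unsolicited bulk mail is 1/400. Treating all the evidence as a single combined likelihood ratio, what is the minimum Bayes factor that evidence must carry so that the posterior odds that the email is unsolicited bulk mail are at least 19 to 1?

7581

Prior odds = 0.0025/0.9975 = 1/399.
Target odds = 19.
Required Bayes factor = 19 ÷ (1/399) = 7581.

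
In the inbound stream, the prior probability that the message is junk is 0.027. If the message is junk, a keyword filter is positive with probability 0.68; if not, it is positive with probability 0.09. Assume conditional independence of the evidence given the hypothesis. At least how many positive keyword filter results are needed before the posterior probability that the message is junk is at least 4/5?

3

Prior odds = 0.027/0.973 = 27/973.
Likelihood ratio of a positive = 0.68/0.09 = 68/9.
Target odds: 0.8 ÷ 0.2 = 4.
Require (68/9)ⁿ ≥ 4 ÷ (27/973) = 3892/27.
(68/9)² = 4624/81 falls short of 3892/27 but (68/9)³ = 314432/729 reaches it, so n = 3.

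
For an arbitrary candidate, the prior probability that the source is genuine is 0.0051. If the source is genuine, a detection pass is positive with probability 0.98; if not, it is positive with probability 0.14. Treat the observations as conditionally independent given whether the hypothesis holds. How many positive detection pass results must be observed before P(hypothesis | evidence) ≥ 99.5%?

Prior odds = 0.0051/0.9949 = 51/9949.
Likelihood ratio of a positive = 0.98/0.14 = 7.
Target odds: 0.995 ÷ 0.005 = 199.
Require 7ⁿ ≥ 199 ÷ (51/9949) = 1979851/51.
7⁵ = 16807 falls short of 1979851/51 but 7⁶ = 117649 reaches it, so n = 6.

6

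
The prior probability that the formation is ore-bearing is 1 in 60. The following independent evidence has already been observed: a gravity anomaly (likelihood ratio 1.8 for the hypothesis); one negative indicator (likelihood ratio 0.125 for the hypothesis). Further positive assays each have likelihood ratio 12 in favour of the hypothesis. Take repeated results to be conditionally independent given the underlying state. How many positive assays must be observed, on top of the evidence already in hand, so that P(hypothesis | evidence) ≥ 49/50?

Prior odds = (1/60)/(59/60) = 1/59.
Combined Bayes factor of the evidence already in hand = 1.8 × 0.125 = 0.225.
Odds after that evidence = (1/59) × 0.225 = 9/2360.
Target odds = 0.98/0.02 = 49.
Need 12ⁿ ≥ 49 ÷ (9/2360) = 115640/9.
12³ = 1728 falls short of 115640/9 but 12⁴ = 20736 reaches it, so n = 4.

4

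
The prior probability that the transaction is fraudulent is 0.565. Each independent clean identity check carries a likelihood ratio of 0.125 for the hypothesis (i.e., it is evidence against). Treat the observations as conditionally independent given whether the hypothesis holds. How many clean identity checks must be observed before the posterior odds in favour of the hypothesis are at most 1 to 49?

Prior odds: 0.565 ÷ 0.435 = 113/87.
Likelihood ratio per clean identity check = 0.125.
Target odds = 1/49.
Need (113/87) × 0.125ⁿ ≤ 1/49, i.e. 0.125ⁿ ≤ 87/5537.
0.125¹ = 0.125 is still above 87/5537 but 0.125² = 0.015625 is at or below it, so n = 2.

2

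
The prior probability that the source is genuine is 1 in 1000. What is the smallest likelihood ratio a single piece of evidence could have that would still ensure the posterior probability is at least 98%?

Prior odds = 0.001/0.999 = 1/999.
Target odds = 0.98/0.02 = 49.
Required Bayes factor = 49 ÷ (1/999) = 48951.

48951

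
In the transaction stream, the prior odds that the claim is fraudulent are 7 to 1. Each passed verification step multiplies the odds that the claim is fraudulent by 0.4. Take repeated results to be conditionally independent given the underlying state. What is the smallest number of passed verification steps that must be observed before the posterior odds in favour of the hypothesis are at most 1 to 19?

Prior odds = 7.
Likelihood ratio per passed verification step = 0.4.
Target odds = 1/19.
Require 0.4ⁿ ≤ 1/19 ÷ 7 = 1/133.
0.4⁵ = 0.01024 is still above 1/133 but 0.4⁶ = 64/15625 is at or below it, so n = 6.

6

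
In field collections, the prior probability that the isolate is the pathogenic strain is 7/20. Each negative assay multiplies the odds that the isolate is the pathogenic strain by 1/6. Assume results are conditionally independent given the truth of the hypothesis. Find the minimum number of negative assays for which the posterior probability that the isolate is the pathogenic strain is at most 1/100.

Prior odds = 0.35/0.65 = 7/13.
Likelihood ratio per negative assay = 1/6.
Target odds: 0.01 ÷ 0.99 = 1/99.
Need (7/13) × (1/6)ⁿ ≤ 1/99, i.e. (1/6)ⁿ ≤ 13/693.
(1/6)² = 1/36 is still above 13/693 but (1/6)³ = 1/216 is at or below it, so n = 3.

3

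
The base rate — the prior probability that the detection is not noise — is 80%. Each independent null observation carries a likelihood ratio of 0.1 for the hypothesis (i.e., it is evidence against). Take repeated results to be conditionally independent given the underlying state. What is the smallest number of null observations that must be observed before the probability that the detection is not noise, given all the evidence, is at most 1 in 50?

3

Prior odds = 0.8/0.2 = 4.
Likelihood ratio per null observation = 0.1.
Target odds: 0.02 ÷ 0.98 = 1/49.
Require 0.1ⁿ ≤ 1/49 ÷ 4 = 1/196.
0.1² = 0.01 is still above 1/196 but 0.1³ = 0.001 is at or below it, so n = 3.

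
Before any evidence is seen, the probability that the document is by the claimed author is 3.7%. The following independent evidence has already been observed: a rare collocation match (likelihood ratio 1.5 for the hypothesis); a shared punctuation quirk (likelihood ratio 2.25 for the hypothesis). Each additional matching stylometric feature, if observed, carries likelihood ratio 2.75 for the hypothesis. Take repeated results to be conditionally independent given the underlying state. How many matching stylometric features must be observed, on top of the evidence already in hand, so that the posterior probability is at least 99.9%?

9

Prior odds = 0.037/0.963 = 37/963.
Combined Bayes factor of the evidence already in hand = 1.5 × 2.25 = 3.375.
Odds after that evidence = (37/963) × 3.375 = 111/856.
Target odds = 0.999/0.001 = 999.
Need 2.75ⁿ ≥ 999 ÷ (111/856) = 7704.
2.75⁸ = 214358881/65536 falls short of 7704 but 2.75⁹ ≈8994.86 reaches it, so n = 9.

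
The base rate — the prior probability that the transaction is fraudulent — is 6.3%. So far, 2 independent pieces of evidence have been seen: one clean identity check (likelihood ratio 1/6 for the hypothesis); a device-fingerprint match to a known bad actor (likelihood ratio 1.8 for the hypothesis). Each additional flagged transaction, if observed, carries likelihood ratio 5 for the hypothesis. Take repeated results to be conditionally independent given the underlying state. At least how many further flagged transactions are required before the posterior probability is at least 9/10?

Prior odds = 0.063/0.937 = 63/937.
Combined Bayes factor of the evidence already in hand = (1/6) × 1.8 = 0.3.
Odds after that evidence = (63/937) × 0.3 = 189/9370.
Target odds = 0.9/0.1 = 9.
Need 5ⁿ ≥ 9 ÷ (189/9370) = 9370/21.
5³ = 125 falls short of 9370/21 but 5⁴ = 625 reaches it, so n = 4.

4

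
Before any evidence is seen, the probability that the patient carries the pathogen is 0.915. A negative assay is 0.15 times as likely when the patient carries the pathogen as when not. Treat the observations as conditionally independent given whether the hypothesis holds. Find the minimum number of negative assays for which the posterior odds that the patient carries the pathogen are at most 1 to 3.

Prior odds = 0.915/0.085 = 183/17.
Likelihood ratio per negative assay = 0.15.
Target odds = 1/3.
Need (183/17) × 0.15ⁿ ≤ 1/3, i.e. 0.15ⁿ ≤ 17/549.
0.15¹ = 0.15 is still above 17/549 but 0.15² = 0.0225 is at or below it, so n = 2.

2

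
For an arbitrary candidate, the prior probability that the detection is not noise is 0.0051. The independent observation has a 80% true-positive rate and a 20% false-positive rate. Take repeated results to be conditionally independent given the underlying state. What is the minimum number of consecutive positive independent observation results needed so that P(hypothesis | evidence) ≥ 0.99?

Prior odds = 0.0051/0.9949 = 51/9949.
Likelihood ratio of a positive result = 0.8/0.2 = 4.
Target odds: 0.99 ÷ 0.01 = 99.
Need (51/9949) × 4ⁿ ≥ 99, i.e. 4ⁿ ≥ 328317/17.
4⁷ = 16384 falls short of 328317/17 but 4⁸ = 65536 reaches it, so n = 8.

8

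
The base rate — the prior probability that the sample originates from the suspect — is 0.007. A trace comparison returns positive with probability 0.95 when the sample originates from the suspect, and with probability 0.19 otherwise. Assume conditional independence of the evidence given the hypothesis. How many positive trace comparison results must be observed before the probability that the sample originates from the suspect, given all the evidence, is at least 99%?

Prior odds = 0.007/0.993 = 7/993.
Likelihood ratio of a positive result = 0.95/0.19 = 5.
Target odds: 0.99 ÷ 0.01 = 99.
Require 5ⁿ ≥ 99 ÷ (7/993) = 98307/7.
5⁵ = 3125 falls short of 98307/7 but 5⁶ = 15625 reaches it, so n = 6.

6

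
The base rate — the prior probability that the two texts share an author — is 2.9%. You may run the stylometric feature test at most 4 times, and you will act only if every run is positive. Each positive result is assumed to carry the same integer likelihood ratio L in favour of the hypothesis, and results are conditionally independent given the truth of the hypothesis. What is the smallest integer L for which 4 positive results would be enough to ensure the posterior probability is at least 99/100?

Prior odds = 0.029/0.971 = 29/971.
Target odds = 0.99/0.01 = 99.
Need L⁴ ≥ 99 ÷ (29/971) = 96129/29.
7⁴ = 2401 < 96129/29 ≤ 4096 = 8⁴, so L = 8.

8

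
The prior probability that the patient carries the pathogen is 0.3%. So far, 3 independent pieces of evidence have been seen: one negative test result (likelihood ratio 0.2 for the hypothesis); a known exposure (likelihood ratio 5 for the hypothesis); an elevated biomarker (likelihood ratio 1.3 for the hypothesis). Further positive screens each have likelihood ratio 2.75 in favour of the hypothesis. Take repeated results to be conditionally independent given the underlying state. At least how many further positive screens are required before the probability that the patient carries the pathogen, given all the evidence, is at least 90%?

Prior odds = 0.003/0.997 = 3/997.
Combined Bayes factor of the evidence already in hand = 0.2 × 5 × 1.3 = 1.3.
Odds after that evidence = (3/997) × 1.3 = 39/9970.
Target odds = 0.9/0.1 = 9.
Need 2.75ⁿ ≥ 9 ÷ (39/9970) = 29910/13.
2.75⁷ = 19487171/16384 falls short of 29910/13 but 2.75⁸ = 214358881/65536 reaches it, so n = 8.

8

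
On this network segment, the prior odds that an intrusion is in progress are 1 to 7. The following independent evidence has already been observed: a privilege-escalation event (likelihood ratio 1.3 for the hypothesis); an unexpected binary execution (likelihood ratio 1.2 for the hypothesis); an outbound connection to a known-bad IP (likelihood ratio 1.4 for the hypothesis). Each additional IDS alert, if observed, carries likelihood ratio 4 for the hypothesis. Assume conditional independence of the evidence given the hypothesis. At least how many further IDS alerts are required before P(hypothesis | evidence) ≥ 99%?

5

Prior odds = 1/7.
Combined Bayes factor of the evidence already in hand = 1.3 × 1.2 × 1.4 = 2.184.
Odds after that evidence = (1/7) × 2.184 = 0.312.
Target odds = 0.99/0.01 = 99.
Need 4ⁿ ≥ 99 ÷ 0.312 = 4125/13.
4⁴ = 256 falls short of 4125/13 but 4⁵ = 1024 reaches it, so n = 5.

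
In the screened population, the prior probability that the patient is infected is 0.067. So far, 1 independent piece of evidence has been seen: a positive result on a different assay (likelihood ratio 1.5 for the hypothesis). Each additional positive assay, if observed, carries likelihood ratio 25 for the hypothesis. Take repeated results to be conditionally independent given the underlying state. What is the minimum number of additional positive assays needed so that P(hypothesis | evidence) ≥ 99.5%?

Prior odds = 0.067/0.933 = 67/933.
Bayes factor of the evidence already in hand = 1.5.
Odds after that evidence = (67/933) × 1.5 = 67/622.
Target odds = 0.995/0.005 = 199.
Need 25ⁿ ≥ 199 ÷ (67/622) = 123778/67.
25² = 625 falls short of 123778/67 but 25³ = 15625 reaches it, so n = 3.

3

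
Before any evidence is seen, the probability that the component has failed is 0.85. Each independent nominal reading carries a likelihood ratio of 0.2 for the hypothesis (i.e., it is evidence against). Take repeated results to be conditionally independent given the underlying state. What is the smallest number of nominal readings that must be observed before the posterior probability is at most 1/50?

4

Prior odds: 0.85 ÷ 0.15 = 17/3.
Likelihood ratio per nominal reading = 0.2.
Target posterior odds = 0.02/0.98 = 1/49.
Need (17/3) × 0.2ⁿ ≤ 1/49, i.e. 0.2ⁿ ≤ 3/833.
0.2³ = 0.008 is still above 3/833 but 0.2⁴ = 0.0016 is at or below it, so n = 4.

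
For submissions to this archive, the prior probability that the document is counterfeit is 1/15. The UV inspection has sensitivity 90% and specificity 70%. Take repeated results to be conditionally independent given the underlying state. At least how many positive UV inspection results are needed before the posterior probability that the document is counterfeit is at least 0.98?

6

Prior odds: (1/15) ÷ (14/15) = 1/14.
False-positive rate = 1 − 0.7 = 0.3; likelihood ratio of a positive = 0.9/0.3 = 3.
Target posterior odds = 0.98/0.02 = 49.
Need (1/14) × 3ⁿ ≥ 49, i.e. 3ⁿ ≥ 686.
3⁵ = 243 falls short of 686 but 3⁶ = 729 reaches it, so n = 6.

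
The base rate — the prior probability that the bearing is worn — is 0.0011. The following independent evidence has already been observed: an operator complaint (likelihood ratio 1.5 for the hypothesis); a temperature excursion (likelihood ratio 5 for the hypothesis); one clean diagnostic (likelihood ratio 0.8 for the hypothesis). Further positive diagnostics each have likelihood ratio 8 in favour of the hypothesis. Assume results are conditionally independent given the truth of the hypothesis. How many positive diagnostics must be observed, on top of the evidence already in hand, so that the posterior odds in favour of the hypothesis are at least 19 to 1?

Prior odds = 0.0011/0.9989 = 11/9989.
Combined Bayes factor of the evidence already in hand = 1.5 × 5 × 0.8 = 6.
Odds after that evidence = (11/9989) × 6 = 66/9989.
Target odds = 19.
Need 8ⁿ ≥ 19 ÷ (66/9989) = 189791/66.
8³ = 512 falls short of 189791/66 but 8⁴ = 4096 reaches it, so n = 4.

4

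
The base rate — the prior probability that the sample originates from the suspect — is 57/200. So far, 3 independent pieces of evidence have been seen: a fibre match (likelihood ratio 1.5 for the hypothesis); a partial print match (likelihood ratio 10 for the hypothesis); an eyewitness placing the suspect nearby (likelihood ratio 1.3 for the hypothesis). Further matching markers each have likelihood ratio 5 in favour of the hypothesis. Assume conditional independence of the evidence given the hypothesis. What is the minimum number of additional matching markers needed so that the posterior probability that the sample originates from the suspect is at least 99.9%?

4

Prior odds = 0.285/0.715 = 57/143.
Combined Bayes factor of the evidence already in hand = 1.5 × 10 × 1.3 = 19.5.
Odds after that evidence = (57/143) × 19.5 = 171/22.
Target odds = 0.999/0.001 = 999.
Need 5ⁿ ≥ 999 ÷ (171/22) = 2442/19.
5³ = 125 falls short of 2442/19 but 5⁴ = 625 reaches it, so n = 4.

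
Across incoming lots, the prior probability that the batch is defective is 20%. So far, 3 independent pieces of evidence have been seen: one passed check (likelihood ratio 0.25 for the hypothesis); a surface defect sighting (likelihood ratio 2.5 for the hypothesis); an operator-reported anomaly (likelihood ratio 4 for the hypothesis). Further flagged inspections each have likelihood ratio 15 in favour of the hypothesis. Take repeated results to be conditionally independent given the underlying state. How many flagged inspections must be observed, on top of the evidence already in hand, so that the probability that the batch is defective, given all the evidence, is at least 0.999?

3

Prior odds = 0.2/0.8 = 0.25.
Combined Bayes factor of the evidence already in hand = 0.25 × 2.5 × 4 = 2.5.
Odds after that evidence = 0.25 × 2.5 = 0.625.
Target odds = 0.999/0.001 = 999.
Need 15ⁿ ≥ 999 ÷ 0.625 = 1598.4.
15² = 225 falls short of 1598.4 but 15³ = 3375 reaches it, so n = 3.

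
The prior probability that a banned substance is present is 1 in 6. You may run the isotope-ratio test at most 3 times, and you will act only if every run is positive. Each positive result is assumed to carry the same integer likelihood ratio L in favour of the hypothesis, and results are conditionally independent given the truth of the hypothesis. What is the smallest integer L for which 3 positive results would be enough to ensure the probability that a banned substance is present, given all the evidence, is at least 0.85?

Prior odds = (1/6)/(5/6) = 0.2.
Target odds = 0.85/0.15 = 17/3.
Need L³ ≥ 17/3 ÷ 0.2 = 85/3.
3³ = 27 < 85/3 ≤ 64 = 4³, so L = 4.

4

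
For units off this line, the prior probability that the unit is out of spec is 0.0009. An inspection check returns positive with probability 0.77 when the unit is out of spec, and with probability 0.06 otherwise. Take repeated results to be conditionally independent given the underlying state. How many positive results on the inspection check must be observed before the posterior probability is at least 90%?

4

Prior odds: 0.0009 ÷ 0.9991 = 9/9991.
Likelihood ratio of a positive result = 0.77/0.06 = 77/6.
Target posterior odds = 0.9/0.1 = 9.
Need (9/9991) × (77/6)ⁿ ≥ 9, i.e. (77/6)ⁿ ≥ 9991.
(77/6)³ = 456533/216 falls short of 9991 but (77/6)⁴ = 35153041/1296 reaches it, so n = 4.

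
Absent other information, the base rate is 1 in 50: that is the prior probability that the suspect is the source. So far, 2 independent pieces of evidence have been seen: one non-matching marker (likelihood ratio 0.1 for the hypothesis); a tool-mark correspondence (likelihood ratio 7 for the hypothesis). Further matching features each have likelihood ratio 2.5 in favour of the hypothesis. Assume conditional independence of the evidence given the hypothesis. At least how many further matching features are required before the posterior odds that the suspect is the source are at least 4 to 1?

Prior odds = 0.02/0.98 = 1/49.
Combined Bayes factor of the evidence already in hand = 0.1 × 7 = 0.7.
Odds after that evidence = (1/49) × 0.7 = 1/70.
Target odds = 4.
Need 2.5ⁿ ≥ 4 ÷ (1/70) = 280.
2.5⁶ = 244.140625 falls short of 280 but 2.5⁷ = 610.3515625 reaches it, so n = 7.

7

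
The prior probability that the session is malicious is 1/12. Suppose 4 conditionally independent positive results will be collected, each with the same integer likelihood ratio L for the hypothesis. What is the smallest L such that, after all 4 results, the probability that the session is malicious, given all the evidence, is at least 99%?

6

Prior odds = (1/12)/(11/12) = 1/11.
Target odds = 0.99/0.01 = 99.
Need L⁴ ≥ 99 ÷ (1/11) = 1089.
5⁴ = 625 < 1089 ≤ 1296 = 6⁴, so L = 6.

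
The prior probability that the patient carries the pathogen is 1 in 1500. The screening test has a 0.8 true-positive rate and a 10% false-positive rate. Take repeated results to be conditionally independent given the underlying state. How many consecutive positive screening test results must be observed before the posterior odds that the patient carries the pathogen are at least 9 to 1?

Prior odds: (1/1500) ÷ (1499/1500) = 1/1499.
Likelihood ratio of a positive result = 0.8/0.1 = 8.
Target odds = 9.
Need (1/1499) × 8ⁿ ≥ 9, i.e. 8ⁿ ≥ 13491.
8⁴ = 4096 falls short of 13491 but 8⁵ = 32768 reaches it, so n = 5.

5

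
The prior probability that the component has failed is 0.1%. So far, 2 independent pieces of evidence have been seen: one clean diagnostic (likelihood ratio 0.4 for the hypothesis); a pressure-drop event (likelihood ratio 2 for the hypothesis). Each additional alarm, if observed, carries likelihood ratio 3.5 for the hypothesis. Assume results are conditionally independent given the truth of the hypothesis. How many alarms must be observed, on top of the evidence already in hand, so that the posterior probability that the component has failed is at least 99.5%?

Prior odds = 0.001/0.999 = 1/999.
Combined Bayes factor of the evidence already in hand = 0.4 × 2 = 0.8.
Odds after that evidence = (1/999) × 0.8 = 4/4995.
Target odds = 0.995/0.005 = 199.
Need 3.5ⁿ ≥ 199 ÷ (4/4995) = 248501.25.
3.5⁹ = 40353607/512 falls short of 248501.25 but 3.5¹⁰ = 282475249/1024 reaches it, so n = 10.

10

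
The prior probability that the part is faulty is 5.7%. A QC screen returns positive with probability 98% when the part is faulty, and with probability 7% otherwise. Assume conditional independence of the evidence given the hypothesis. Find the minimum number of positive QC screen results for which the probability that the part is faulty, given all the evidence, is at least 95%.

Prior odds: 0.057 ÷ 0.943 = 57/943.
Likelihood ratio of a positive result = 0.98/0.07 = 14.
Target posterior odds = 0.95/0.05 = 19.
Need (57/943) × 14ⁿ ≥ 19, i.e. 14ⁿ ≥ 943/3.
14² = 196 falls short of 943/3 but 14³ = 2744 reaches it, so n = 3.

3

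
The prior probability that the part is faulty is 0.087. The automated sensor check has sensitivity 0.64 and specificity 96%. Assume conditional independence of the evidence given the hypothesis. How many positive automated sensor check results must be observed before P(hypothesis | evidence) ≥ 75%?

2

Prior odds = 0.087/0.913 = 87/913.
False-positive rate = 1 − 0.96 = 0.04; likelihood ratio of a positive = 0.64/0.04 = 16.
Target posterior odds = 0.75/0.25 = 3.
Require 16ⁿ ≥ 3 ÷ (87/913) = 913/29.
16¹ = 16 falls short of 913/29 but 16² = 256 reaches it, so n = 2.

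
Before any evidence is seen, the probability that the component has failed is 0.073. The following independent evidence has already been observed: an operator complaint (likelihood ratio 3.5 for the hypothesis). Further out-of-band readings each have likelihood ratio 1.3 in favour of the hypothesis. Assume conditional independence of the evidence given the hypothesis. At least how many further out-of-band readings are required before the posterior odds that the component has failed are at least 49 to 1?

20

Prior odds = 0.073/0.927 = 73/927.
Bayes factor of the evidence already in hand = 3.5.
Odds after that evidence = (73/927) × 3.5 = 511/1854.
Target odds = 49.
Need 1.3ⁿ ≥ 49 ÷ (511/1854) = 12978/73.
1.3¹⁹ ≈146.192 falls short of 12978/73 but 1.3²⁰ ≈190.05 reaches it, so n = 20.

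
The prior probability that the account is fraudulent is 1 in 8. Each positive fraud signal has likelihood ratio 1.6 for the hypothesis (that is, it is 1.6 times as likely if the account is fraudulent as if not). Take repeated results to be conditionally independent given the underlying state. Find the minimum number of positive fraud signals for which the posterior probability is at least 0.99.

Prior odds = 0.125/0.875 = 1/7.
Likelihood ratio per positive fraud signal = 1.6.
Target odds: 0.99 ÷ 0.01 = 99.
Need (1/7) × 1.6ⁿ ≥ 99, i.e. 1.6ⁿ ≥ 693.
1.6¹³ ≈450.36 falls short of 693 but 1.6¹⁴ ≈720.576 reaches it, so n = 14.

14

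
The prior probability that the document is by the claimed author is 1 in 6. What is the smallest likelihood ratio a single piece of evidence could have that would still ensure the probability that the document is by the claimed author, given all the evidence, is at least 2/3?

10

Prior odds = (1/6)/(5/6) = 0.2.
Target odds = (2/3)/(1/3) = 2.
Required Bayes factor = 2 ÷ 0.2 = 10.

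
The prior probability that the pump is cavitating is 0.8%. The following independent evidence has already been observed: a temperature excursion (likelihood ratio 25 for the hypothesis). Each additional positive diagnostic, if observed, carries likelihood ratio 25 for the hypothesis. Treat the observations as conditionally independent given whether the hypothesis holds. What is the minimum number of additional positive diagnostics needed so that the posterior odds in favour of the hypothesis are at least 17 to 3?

2

Prior odds = 0.008/0.992 = 1/124.
Bayes factor of the evidence already in hand = 25.
Odds after that evidence = (1/124) × 25 = 25/124.
Target odds = 17/3.
Need 25ⁿ ≥ 17/3 ÷ (25/124) = 2108/75.
25¹ = 25 falls short of 2108/75 but 25² = 625 reaches it, so n = 2.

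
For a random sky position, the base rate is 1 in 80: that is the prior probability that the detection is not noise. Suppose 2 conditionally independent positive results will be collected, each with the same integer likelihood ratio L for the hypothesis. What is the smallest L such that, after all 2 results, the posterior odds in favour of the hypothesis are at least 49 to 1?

Prior odds = 0.0125/0.9875 = 1/79.
Target odds = 49.
Need L² ≥ 49 ÷ (1/79) = 3871.
62² = 3844 < 3871 ≤ 3969 = 63², so L = 63.

63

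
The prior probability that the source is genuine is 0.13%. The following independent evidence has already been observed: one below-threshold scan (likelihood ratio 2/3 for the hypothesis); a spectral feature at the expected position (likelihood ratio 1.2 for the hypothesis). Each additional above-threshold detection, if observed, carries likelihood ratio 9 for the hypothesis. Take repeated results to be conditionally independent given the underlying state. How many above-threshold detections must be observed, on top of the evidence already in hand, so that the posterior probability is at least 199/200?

6

Prior odds = 0.0013/0.9987 = 13/9987.
Combined Bayes factor of the evidence already in hand = (2/3) × 1.2 = 0.8.
Odds after that evidence = (13/9987) × 0.8 = 52/49935.
Target odds = 0.995/0.005 = 199.
Need 9ⁿ ≥ 199 ÷ (52/49935) = 9937065/52.
9⁵ = 59049 falls short of 9937065/52 but 9⁶ = 531441 reaches it, so n = 6.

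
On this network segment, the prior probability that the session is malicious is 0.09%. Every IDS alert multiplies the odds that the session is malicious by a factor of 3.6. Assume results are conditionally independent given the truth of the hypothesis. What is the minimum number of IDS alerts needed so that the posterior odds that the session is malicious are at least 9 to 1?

Prior odds: 0.0009 ÷ 0.9991 = 9/9991.
Likelihood ratio per IDS alert = 3.6.
Target odds = 9.
Require 3.6ⁿ ≥ 9 ÷ (9/9991) = 9991.
3.6⁷ = 612220032/78125 falls short of 9991 but 3.6⁸ ≈28211.1 reaches it, so n = 8.

8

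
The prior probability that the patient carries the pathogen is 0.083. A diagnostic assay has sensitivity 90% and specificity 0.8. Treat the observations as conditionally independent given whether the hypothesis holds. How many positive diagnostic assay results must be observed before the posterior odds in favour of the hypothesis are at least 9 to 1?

Prior odds: 0.083 ÷ 0.917 = 83/917.
False-positive rate = 1 − 0.8 = 0.2; likelihood ratio of a positive = 0.9/0.2 = 4.5.
Target odds = 9.
Need (83/917) × 4.5ⁿ ≥ 9, i.e. 4.5ⁿ ≥ 8253/83.
4.5³ = 91.125 falls short of 8253/83 but 4.5⁴ = 410.0625 reaches it, so n = 4.

4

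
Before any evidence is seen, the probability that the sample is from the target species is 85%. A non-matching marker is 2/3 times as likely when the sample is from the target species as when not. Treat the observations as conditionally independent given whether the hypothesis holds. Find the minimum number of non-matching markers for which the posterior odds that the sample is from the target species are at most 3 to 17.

9

Prior odds = 0.85/0.15 = 17/3.
Likelihood ratio per non-matching marker = 2/3.
Target odds = 3/17.
Need (17/3) × (2/3)ⁿ ≤ 3/17, i.e. (2/3)ⁿ ≤ 9/289.
(2/3)⁸ = 256/6561 is still above 9/289 but (2/3)⁹ = 512/19683 is at or below it, so n = 9.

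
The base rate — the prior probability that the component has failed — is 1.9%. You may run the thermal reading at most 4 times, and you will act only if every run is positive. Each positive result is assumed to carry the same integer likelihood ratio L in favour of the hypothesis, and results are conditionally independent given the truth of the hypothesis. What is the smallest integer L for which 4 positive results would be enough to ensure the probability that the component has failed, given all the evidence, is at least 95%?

6

Prior odds = 0.019/0.981 = 19/981.
Target odds = 0.95/0.05 = 19.
Need L⁴ ≥ 19 ÷ (19/981) = 981.
5⁴ = 625 < 981 ≤ 1296 = 6⁴, so L = 6.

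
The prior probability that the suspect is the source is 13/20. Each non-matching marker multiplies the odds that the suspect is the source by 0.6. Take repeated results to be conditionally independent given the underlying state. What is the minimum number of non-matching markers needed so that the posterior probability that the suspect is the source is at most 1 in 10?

6

Prior odds: 0.65 ÷ 0.35 = 13/7.
Likelihood ratio per non-matching marker = 0.6.
Target odds: 0.1 ÷ 0.9 = 1/9.
Require 0.6ⁿ ≤ 1/9 ÷ (13/7) = 7/117.
0.6⁵ = 0.07776 is still above 7/117 but 0.6⁶ = 729/15625 is at or below it, so n = 6.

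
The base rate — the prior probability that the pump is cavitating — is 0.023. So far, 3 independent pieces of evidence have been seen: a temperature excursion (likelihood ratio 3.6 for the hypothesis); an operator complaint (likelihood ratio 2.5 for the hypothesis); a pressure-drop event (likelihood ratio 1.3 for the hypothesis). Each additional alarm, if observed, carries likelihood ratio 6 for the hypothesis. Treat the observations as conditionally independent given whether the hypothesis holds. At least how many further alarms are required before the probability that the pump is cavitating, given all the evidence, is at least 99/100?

4

Prior odds = 0.023/0.977 = 23/977.
Combined Bayes factor of the evidence already in hand = 3.6 × 2.5 × 1.3 = 11.7.
Odds after that evidence = (23/977) × 11.7 = 2691/9770.
Target odds = 0.99/0.01 = 99.
Need 6ⁿ ≥ 99 ÷ (2691/9770) = 107470/299.
6³ = 216 falls short of 107470/299 but 6⁴ = 1296 reaches it, so n = 4.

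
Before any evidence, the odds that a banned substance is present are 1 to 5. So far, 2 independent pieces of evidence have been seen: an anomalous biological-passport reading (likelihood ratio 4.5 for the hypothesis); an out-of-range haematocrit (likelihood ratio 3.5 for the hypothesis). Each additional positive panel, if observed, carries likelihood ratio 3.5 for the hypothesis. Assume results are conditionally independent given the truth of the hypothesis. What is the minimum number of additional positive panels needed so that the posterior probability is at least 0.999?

5

Prior odds = 0.2.
Combined Bayes factor of the evidence already in hand = 4.5 × 3.5 = 15.75.
Odds after that evidence = 0.2 × 15.75 = 3.15.
Target odds = 0.999/0.001 = 999.
Need 3.5ⁿ ≥ 999 ÷ 3.15 = 2220/7.
3.5⁴ = 150.0625 falls short of 2220/7 but 3.5⁵ = 525.21875 reaches it, so n = 5.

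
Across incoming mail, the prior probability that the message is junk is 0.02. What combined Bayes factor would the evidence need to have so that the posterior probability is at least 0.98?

Prior odds = 0.02/0.98 = 1/49.
Target odds = 0.98/0.02 = 49.
Required Bayes factor = 49 ÷ (1/49) = 2401.

2401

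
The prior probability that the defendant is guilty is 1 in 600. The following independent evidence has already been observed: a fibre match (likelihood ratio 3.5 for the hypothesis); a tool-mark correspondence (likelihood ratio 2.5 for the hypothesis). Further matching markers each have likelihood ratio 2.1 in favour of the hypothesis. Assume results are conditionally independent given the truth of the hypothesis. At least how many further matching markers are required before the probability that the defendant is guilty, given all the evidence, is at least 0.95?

Prior odds = (1/600)/(599/600) = 1/599.
Combined Bayes factor of the evidence already in hand = 3.5 × 2.5 = 8.75.
Odds after that evidence = (1/599) × 8.75 = 35/2396.
Target odds = 0.95/0.05 = 19.
Need 2.1ⁿ ≥ 19 ÷ (35/2396) = 45524/35.
2.1⁹ ≈794.28 falls short of 45524/35 but 2.1¹⁰ ≈1667.99 reaches it, so n = 10.

10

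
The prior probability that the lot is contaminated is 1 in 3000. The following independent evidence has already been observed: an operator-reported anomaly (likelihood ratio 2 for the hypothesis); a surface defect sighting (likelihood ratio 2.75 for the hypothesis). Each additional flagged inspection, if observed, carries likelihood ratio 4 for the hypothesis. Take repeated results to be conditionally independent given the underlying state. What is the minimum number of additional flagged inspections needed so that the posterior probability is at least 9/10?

7

Prior odds = (1/3000)/(2999/3000) = 1/2999.
Combined Bayes factor of the evidence already in hand = 2 × 2.75 = 5.5.
Odds after that evidence = (1/2999) × 5.5 = 11/5998.
Target odds = 0.9/0.1 = 9.
Need 4ⁿ ≥ 9 ÷ (11/5998) = 53982/11.
4⁶ = 4096 falls short of 53982/11 but 4⁷ = 16384 reaches it, so n = 7.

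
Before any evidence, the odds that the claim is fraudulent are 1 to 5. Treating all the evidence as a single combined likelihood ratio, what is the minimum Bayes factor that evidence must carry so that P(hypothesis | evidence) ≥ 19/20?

95

Prior odds = 0.2.
Target odds = 0.95/0.05 = 19.
Required Bayes factor = 19 ÷ 0.2 = 95.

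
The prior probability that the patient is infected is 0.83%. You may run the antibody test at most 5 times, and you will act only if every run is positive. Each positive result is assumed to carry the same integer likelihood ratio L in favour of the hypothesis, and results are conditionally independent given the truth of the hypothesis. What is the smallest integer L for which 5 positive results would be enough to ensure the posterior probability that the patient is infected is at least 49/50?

6

Prior odds = 0.0083/0.9917 = 83/9917.
Target odds = 0.98/0.02 = 49.
Need L⁵ ≥ 49 ÷ (83/9917) = 485933/83.
5⁵ = 3125 < 485933/83 ≤ 7776 = 6⁵, so L = 6.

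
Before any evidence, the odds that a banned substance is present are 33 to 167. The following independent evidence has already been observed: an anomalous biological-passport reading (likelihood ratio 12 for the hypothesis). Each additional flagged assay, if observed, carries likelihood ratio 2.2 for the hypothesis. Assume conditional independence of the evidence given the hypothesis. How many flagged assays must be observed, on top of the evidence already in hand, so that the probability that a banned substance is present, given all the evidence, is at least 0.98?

4

Prior odds = 33/167.
Bayes factor of the evidence already in hand = 12.
Odds after that evidence = (33/167) × 12 = 396/167.
Target odds = 0.98/0.02 = 49.
Need 2.2ⁿ ≥ 49 ÷ (396/167) = 8183/396.
2.2³ = 10.648 falls short of 8183/396 but 2.2⁴ = 23.4256 reaches it, so n = 4.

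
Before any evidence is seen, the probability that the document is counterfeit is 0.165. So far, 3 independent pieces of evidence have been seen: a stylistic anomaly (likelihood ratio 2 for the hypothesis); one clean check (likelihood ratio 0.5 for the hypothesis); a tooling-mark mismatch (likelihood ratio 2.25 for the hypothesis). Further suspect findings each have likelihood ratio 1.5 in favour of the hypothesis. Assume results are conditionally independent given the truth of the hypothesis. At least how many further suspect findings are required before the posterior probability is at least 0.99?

14

Prior odds = 0.165/0.835 = 33/167.
Combined Bayes factor of the evidence already in hand = 2 × 0.5 × 2.25 = 2.25.
Odds after that evidence = (33/167) × 2.25 = 297/668.
Target odds = 0.99/0.01 = 99.
Need 1.5ⁿ ≥ 99 ÷ (297/668) = 668/3.
1.5¹³ = 1594323/8192 falls short of 668/3 but 1.5¹⁴ = 4782969/16384 reaches it, so n = 14.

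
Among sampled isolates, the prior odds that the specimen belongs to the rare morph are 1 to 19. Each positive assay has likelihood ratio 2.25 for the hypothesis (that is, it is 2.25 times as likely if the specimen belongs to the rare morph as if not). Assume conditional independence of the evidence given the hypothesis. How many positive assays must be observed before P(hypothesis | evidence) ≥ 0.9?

Prior odds = 1/19.
Likelihood ratio per positive assay = 2.25.
Target odds: 0.9 ÷ 0.1 = 9.
Need (1/19) × 2.25ⁿ ≥ 9, i.e. 2.25ⁿ ≥ 171.
2.25⁶ = 531441/4096 falls short of 171 but 2.25⁷ = 4782969/16384 reaches it, so n = 7.

7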